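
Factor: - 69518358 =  - 2^1*3^3 * 7^2 * 13^1*43^1*47^1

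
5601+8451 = 14052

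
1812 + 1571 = 3383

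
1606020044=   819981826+786038218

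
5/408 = 5/408  =  0.01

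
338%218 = 120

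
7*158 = 1106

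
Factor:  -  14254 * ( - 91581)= 1305395574 = 2^1 * 3^1*7^3*89^1*7127^1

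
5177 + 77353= 82530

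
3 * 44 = 132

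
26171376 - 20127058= 6044318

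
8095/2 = 8095/2 = 4047.50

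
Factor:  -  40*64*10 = -25600 = -2^10*5^2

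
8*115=920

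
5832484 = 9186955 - 3354471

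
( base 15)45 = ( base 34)1v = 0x41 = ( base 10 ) 65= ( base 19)38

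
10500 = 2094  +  8406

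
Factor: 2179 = 2179^1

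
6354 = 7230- 876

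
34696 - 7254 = 27442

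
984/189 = 5 + 13/63 = 5.21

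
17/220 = 17/220 = 0.08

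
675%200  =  75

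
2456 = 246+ 2210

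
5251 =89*59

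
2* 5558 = 11116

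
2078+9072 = 11150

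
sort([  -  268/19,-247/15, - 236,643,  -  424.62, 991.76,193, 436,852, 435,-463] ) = [  -  463 ,  -  424.62,-236,-247/15,- 268/19, 193,435,  436, 643, 852, 991.76]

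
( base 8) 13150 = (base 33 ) 58r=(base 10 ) 5736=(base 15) 1A76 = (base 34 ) 4WO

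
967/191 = 5 + 12/191= 5.06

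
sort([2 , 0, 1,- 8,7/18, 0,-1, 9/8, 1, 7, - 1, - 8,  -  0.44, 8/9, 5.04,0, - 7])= [ - 8, - 8, - 7, - 1, - 1, - 0.44, 0, 0,0, 7/18, 8/9,1, 1  ,  9/8, 2,5.04, 7 ] 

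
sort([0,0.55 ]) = [ 0,0.55 ] 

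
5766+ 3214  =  8980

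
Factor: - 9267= - 3^1*3089^1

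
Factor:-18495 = -3^3*5^1 * 137^1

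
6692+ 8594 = 15286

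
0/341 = 0 = 0.00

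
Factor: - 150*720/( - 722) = 2^4*3^3*5^3*19^( - 2) = 54000/361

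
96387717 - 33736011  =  62651706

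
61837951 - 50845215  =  10992736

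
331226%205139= 126087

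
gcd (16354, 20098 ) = 26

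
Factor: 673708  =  2^2* 7^1 * 24061^1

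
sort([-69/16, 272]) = [  -  69/16 , 272]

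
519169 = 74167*7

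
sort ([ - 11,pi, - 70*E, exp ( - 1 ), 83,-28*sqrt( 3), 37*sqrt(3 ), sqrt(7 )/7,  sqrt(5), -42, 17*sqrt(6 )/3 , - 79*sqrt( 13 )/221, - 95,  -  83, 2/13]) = [- 70*E,- 95,-83,  -  28*sqrt(3), - 42,  -  11, - 79*sqrt (13) /221, 2/13, exp( - 1),sqrt(7) /7 , sqrt(5),pi , 17*sqrt (6 ) /3,37*sqrt( 3 ), 83 ]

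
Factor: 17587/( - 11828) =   -  2^( - 2)*43^1*409^1 * 2957^( - 1) 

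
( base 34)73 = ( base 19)cd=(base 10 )241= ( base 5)1431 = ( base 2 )11110001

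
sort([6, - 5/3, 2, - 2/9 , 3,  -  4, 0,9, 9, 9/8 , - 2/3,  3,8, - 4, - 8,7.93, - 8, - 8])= [ - 8, - 8, - 8, - 4,-4,-5/3,-2/3,- 2/9 , 0, 9/8, 2,3, 3, 6,7.93,8,9, 9]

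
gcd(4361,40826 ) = 1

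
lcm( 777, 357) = 13209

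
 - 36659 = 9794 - 46453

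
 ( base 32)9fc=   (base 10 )9708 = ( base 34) 8di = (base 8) 22754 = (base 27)d8f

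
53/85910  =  53/85910 = 0.00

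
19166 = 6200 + 12966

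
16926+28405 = 45331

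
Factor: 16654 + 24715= 41369 = 41^1*1009^1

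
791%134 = 121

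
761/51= 761/51 = 14.92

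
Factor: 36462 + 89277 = 125739 = 3^3*4657^1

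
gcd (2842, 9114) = 98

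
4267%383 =54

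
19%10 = 9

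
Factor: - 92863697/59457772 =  - 2^( - 2)*11^(-1)*17^(-1)*19^1*29^( -1)*2741^( - 1)*4887563^1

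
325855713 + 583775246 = 909630959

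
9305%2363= 2216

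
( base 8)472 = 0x13a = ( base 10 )314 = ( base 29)AO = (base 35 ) 8y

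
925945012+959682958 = 1885627970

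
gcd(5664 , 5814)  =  6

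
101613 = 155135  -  53522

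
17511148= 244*71767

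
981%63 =36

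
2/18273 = 2/18273 = 0.00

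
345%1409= 345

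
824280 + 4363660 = 5187940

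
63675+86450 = 150125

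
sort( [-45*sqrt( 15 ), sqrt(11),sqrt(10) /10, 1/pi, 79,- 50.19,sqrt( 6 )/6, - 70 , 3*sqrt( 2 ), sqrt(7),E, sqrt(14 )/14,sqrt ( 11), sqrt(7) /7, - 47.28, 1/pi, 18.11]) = [ - 45*sqrt(15),  -  70  , - 50.19, - 47.28,sqrt (14) /14, sqrt( 10)/10,1/pi,1/pi, sqrt(7 ) /7, sqrt(6)/6, sqrt( 7 ),  E, sqrt(11),sqrt ( 11), 3 * sqrt ( 2),  18.11, 79] 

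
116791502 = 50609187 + 66182315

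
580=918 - 338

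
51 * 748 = 38148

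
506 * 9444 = 4778664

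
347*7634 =2648998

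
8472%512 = 280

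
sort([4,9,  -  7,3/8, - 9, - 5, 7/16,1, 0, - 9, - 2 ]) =[ - 9, - 9,-7, - 5, - 2 , 0,3/8, 7/16,1,4, 9 ] 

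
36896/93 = 36896/93= 396.73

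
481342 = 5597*86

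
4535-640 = 3895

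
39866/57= 39866/57=699.40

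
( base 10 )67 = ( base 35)1W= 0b1000011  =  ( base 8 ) 103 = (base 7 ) 124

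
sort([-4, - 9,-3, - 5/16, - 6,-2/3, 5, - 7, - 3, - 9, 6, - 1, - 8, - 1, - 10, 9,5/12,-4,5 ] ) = [ - 10, - 9, - 9, - 8, - 7, - 6  , - 4, - 4,-3, - 3, -1, - 1,  -  2/3, - 5/16,5/12,5,5, 6, 9]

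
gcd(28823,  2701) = 37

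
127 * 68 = 8636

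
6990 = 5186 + 1804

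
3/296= 3/296 =0.01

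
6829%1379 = 1313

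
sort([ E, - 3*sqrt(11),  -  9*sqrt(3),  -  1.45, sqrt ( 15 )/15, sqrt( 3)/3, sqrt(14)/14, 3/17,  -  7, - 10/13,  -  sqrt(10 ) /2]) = [ - 9*sqrt(3 ),  -  3*sqrt(11 ), -7, - sqrt(10)/2, - 1.45,-10/13, 3/17,sqrt (15 ) /15,  sqrt(14) /14, sqrt(3)/3, E]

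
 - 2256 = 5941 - 8197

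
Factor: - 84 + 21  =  - 3^2* 7^1 = -63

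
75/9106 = 75/9106 = 0.01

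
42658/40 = 1066+9/20 = 1066.45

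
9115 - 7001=2114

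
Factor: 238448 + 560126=798574=2^1*7^1*57041^1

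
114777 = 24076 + 90701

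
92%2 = 0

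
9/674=9/674  =  0.01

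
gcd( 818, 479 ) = 1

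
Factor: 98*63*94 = 2^2*3^2 * 7^3*47^1 = 580356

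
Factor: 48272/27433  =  2^4*431^1*3919^(-1) = 6896/3919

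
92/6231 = 92/6231 = 0.01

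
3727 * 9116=33975332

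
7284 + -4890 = 2394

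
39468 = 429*92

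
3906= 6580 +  - 2674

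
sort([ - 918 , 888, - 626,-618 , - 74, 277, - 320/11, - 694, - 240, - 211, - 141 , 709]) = [ - 918, - 694, - 626 ,-618, - 240, - 211, - 141, - 74,-320/11,277 , 709,888] 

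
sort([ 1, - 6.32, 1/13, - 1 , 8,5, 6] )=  [ - 6.32,-1,1/13, 1, 5, 6,8 ] 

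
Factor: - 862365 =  - 3^1*5^1*7^1 *43^1 * 191^1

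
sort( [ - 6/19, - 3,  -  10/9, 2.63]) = [ - 3, - 10/9 ,-6/19,2.63]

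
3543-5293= - 1750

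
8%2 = 0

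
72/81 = 8/9 = 0.89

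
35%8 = 3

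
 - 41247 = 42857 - 84104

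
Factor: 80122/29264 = 679/248 = 2^( - 3 )*7^1*31^( - 1 )*97^1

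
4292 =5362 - 1070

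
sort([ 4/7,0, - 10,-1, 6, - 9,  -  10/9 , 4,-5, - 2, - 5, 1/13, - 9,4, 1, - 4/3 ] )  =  [ - 10, - 9, - 9 ,- 5, - 5, - 2 , - 4/3 , - 10/9, - 1, 0, 1/13, 4/7 , 1, 4 , 4,6] 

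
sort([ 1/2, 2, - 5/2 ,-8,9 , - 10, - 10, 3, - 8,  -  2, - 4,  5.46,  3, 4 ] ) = [-10, - 10, - 8, - 8, - 4,  -  5/2, - 2,  1/2, 2,  3, 3, 4, 5.46, 9]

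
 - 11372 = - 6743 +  - 4629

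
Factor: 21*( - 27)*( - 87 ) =49329 =3^5*7^1*29^1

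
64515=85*759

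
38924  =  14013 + 24911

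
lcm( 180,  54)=540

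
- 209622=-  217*966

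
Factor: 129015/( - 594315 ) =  - 61^1*281^ ( - 1 ) = - 61/281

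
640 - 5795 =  - 5155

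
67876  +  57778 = 125654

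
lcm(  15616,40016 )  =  640256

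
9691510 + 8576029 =18267539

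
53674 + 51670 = 105344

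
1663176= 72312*23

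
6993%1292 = 533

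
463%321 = 142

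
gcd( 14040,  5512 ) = 104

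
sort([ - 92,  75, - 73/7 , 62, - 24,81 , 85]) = [ - 92, - 24 ,-73/7,62,75,81, 85]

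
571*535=305485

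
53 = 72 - 19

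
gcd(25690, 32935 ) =35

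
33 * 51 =1683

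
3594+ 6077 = 9671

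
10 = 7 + 3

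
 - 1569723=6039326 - 7609049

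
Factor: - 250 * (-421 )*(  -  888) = - 2^4 *3^1*5^3*37^1*421^1  =  - 93462000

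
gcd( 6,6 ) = 6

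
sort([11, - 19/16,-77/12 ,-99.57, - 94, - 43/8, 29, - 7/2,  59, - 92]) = [ - 99.57, - 94,  -  92, - 77/12, - 43/8, - 7/2, - 19/16, 11, 29, 59]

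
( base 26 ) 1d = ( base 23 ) 1g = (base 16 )27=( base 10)39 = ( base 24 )1f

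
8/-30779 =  - 8/30779 = -  0.00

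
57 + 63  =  120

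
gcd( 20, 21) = 1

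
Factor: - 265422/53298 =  - 44237/8883 =- 3^( - 3 )*7^( - 1 )*31^1 *47^(-1)*1427^1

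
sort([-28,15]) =[ - 28,15]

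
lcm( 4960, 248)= 4960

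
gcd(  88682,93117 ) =1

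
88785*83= 7369155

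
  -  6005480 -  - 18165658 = 12160178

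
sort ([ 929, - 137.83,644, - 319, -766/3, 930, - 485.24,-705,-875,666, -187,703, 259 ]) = [-875, - 705,  -  485.24, - 319, - 766/3, -187 ,-137.83,259,644, 666,  703,  929,930 ]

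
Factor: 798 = 2^1 *3^1*7^1*19^1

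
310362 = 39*7958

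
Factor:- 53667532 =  -2^2* 103^1*130261^1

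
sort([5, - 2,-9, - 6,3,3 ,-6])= [-9 ,-6, - 6, - 2 , 3,  3,  5]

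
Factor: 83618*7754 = 648373972 = 2^2*3877^1*41809^1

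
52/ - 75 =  - 52/75= - 0.69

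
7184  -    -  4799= 11983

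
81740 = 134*610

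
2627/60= 43  +  47/60 = 43.78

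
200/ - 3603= - 1 +3403/3603 = - 0.06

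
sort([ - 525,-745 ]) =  [ - 745, - 525]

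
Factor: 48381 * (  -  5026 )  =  -243162906 = - 2^1*3^1*7^1 * 359^1 * 16127^1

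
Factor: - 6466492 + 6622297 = 155805 =3^1*5^1*13^1 * 17^1*47^1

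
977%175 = 102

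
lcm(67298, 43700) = 3364900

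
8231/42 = 195 + 41/42 =195.98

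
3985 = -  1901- - 5886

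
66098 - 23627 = 42471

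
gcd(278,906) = 2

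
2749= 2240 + 509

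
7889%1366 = 1059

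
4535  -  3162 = 1373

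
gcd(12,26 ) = 2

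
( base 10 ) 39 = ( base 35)14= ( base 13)30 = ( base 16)27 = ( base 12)33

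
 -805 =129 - 934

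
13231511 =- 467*(- 28333 )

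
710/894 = 355/447 = 0.79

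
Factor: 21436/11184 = 2^( - 2)*3^( - 1)*23^1 = 23/12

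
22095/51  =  433 + 4/17 = 433.24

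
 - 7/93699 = -1 + 93692/93699 = -0.00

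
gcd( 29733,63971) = 901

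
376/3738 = 188/1869 = 0.10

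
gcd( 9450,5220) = 90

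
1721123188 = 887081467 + 834041721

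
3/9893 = 3/9893  =  0.00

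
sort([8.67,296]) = [ 8.67, 296 ]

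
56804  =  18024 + 38780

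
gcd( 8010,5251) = 89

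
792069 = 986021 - 193952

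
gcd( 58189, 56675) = 1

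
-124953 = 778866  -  903819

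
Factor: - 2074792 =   -  2^3*223^1*1163^1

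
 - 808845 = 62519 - 871364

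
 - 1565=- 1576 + 11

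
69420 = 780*89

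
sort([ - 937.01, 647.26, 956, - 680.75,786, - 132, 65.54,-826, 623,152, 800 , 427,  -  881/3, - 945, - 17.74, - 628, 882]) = [ - 945, - 937.01, - 826, - 680.75,-628,  -  881/3, - 132, - 17.74, 65.54 , 152, 427,623, 647.26 , 786, 800,882  ,  956]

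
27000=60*450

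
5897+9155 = 15052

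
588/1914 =98/319 = 0.31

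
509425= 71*7175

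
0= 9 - 9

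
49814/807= 61 + 587/807  =  61.73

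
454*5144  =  2335376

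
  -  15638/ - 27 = 579 + 5/27 = 579.19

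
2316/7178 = 1158/3589 = 0.32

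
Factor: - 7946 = -2^1 * 29^1*137^1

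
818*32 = 26176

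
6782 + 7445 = 14227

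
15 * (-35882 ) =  - 538230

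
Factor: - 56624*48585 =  - 2751077040 = -2^4 * 3^1*5^1 * 41^1 * 79^1*3539^1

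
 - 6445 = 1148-7593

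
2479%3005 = 2479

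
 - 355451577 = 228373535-583825112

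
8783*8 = 70264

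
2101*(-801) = - 1682901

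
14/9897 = 14/9897 =0.00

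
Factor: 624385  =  5^1*151^1*827^1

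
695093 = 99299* 7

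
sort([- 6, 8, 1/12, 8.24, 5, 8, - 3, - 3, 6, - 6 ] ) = [-6, - 6, - 3,  -  3 , 1/12, 5, 6, 8, 8, 8.24]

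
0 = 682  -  682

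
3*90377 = 271131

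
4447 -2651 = 1796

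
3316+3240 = 6556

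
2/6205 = 2/6205 = 0.00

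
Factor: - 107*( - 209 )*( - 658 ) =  - 14714854 =- 2^1*7^1 *11^1*19^1 * 47^1*107^1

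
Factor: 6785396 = 2^2*61^1*27809^1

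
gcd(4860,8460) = 180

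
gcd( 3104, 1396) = 4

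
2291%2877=2291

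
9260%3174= 2912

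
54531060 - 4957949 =49573111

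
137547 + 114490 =252037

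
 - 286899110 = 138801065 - 425700175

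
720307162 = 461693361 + 258613801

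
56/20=2 +4/5  =  2.80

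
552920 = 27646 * 20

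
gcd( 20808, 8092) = 1156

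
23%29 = 23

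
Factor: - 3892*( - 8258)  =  32140136 = 2^3*7^1*139^1*4129^1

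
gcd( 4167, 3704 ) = 463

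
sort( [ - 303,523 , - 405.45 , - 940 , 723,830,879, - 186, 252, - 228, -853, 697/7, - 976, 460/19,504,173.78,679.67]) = [ - 976, - 940 ,-853, - 405.45, - 303, - 228, - 186, 460/19, 697/7,173.78, 252,504,523, 679.67 , 723, 830, 879]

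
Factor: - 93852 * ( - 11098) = 2^3*3^3 *11^1 * 31^1 * 79^1 * 179^1 = 1041569496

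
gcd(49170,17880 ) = 4470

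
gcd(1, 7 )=1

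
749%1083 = 749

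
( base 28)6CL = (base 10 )5061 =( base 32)4U5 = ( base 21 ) ba0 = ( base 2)1001111000101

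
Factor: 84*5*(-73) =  - 2^2*3^1*5^1*7^1*73^1=- 30660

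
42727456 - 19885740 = 22841716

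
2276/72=31 + 11/18 = 31.61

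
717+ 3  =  720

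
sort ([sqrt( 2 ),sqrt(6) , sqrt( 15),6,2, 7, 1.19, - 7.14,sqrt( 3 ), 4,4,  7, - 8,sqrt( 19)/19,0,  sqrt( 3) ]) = [ - 8,-7.14, 0, sqrt( 19)/19,  1.19 , sqrt( 2),sqrt( 3 ) , sqrt( 3) , 2, sqrt( 6),sqrt( 15 ), 4, 4,  6,7,  7]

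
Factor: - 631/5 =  - 5^( - 1)*631^1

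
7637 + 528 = 8165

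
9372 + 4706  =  14078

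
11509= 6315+5194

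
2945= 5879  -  2934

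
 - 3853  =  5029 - 8882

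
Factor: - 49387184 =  - 2^4 *7^1*11^1*40087^1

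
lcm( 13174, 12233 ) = 171262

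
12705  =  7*1815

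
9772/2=4886 = 4886.00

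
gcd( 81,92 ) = 1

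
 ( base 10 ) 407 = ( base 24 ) GN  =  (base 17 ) 16g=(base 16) 197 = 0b110010111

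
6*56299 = 337794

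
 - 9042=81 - 9123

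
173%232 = 173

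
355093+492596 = 847689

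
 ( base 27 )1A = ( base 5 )122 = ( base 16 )25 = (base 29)18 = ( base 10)37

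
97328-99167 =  - 1839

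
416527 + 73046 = 489573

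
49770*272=13537440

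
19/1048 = 19/1048=   0.02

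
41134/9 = 4570 + 4/9 = 4570.44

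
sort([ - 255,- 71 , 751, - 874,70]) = [ - 874, - 255, - 71, 70, 751]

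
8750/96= 91 + 7/48 =91.15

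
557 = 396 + 161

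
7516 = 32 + 7484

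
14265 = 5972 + 8293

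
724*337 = 243988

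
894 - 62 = 832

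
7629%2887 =1855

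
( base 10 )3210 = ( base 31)3AH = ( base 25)53a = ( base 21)75i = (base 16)C8A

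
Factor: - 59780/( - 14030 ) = 2^1*7^2*23^(-1 ) = 98/23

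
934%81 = 43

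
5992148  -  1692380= 4299768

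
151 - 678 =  - 527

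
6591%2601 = 1389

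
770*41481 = 31940370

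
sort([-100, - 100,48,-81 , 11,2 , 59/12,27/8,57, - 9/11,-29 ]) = [ - 100, - 100, - 81, - 29,- 9/11,2,27/8, 59/12, 11,48,  57 ] 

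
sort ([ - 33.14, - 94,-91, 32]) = [ - 94 , - 91,  -  33.14 , 32 ] 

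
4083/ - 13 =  - 315 + 12/13 = -314.08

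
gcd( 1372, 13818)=98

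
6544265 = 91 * 71915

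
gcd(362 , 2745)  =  1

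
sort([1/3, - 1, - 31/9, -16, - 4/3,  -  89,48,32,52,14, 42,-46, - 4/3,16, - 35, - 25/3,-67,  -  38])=[ - 89 , - 67, - 46, - 38, - 35,-16, - 25/3,- 31/9, - 4/3, - 4/3, - 1,  1/3, 14, 16,32,42,48, 52 ] 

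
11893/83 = 143 + 24/83 = 143.29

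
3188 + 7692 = 10880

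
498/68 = 7 + 11/34 = 7.32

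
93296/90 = 46648/45 = 1036.62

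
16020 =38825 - 22805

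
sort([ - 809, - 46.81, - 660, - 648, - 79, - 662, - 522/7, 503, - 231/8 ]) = [ - 809, - 662, - 660, - 648, - 79, - 522/7, - 46.81,-231/8, 503 ]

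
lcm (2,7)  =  14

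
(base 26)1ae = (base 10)950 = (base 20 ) 27a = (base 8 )1666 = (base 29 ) 13M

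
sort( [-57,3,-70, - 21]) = [-70,-57,-21,3 ] 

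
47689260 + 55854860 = 103544120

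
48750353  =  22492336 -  - 26258017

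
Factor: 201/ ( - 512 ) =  - 2^(  -  9)*3^1*67^1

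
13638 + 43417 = 57055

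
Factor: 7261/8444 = 2^(-2)*53^1*137^1*2111^(- 1 )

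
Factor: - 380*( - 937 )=2^2*5^1*19^1*937^1 = 356060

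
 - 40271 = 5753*( - 7 )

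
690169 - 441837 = 248332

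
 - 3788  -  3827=-7615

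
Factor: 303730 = 2^1  *  5^1 * 7^1*4339^1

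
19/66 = 19/66 = 0.29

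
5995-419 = 5576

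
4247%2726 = 1521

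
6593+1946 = 8539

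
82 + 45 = 127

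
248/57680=31/7210= 0.00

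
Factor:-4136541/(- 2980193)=3^1*1378847^1*2980193^( - 1)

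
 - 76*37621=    - 2859196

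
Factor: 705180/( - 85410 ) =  - 322/39 = - 2^1*3^ ( - 1)*7^1 * 13^ (-1)*23^1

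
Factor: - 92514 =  - 2^1*3^1 * 17^1*907^1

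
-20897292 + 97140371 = 76243079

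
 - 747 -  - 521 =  - 226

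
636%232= 172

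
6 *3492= 20952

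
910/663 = 1+19/51  =  1.37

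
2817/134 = 21 + 3/134  =  21.02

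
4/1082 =2/541=0.00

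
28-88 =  - 60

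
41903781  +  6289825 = 48193606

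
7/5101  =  7/5101 = 0.00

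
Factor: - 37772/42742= - 2^1*19^1*43^( - 1) = - 38/43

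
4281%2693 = 1588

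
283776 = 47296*6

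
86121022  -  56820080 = 29300942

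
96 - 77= 19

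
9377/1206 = 7  +  935/1206 = 7.78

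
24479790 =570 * 42947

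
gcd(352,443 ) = 1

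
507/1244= 507/1244=0.41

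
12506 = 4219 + 8287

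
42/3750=7/625 = 0.01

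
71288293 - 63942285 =7346008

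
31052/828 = 37 + 104/207 = 37.50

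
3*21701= 65103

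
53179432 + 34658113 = 87837545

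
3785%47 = 25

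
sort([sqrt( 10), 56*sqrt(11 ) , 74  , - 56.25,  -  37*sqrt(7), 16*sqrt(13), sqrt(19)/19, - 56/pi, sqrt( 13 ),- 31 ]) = [ - 37 *sqrt( 7 ),-56.25, - 31,-56/pi,  sqrt( 19)/19,sqrt(10 ), sqrt( 13 ) , 16*sqrt ( 13), 74, 56*sqrt( 11)]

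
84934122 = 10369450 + 74564672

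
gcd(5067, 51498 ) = 9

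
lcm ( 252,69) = 5796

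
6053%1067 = 718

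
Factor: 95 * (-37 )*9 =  - 31635 = -3^2 * 5^1*19^1*37^1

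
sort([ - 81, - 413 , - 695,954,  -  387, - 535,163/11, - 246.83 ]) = [ - 695, - 535, - 413, - 387 ,- 246.83, - 81, 163/11,954] 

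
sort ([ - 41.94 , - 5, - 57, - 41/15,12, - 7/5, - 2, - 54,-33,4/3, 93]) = [ -57, - 54, - 41.94, - 33 , - 5, - 41/15, - 2, - 7/5,4/3 , 12,93]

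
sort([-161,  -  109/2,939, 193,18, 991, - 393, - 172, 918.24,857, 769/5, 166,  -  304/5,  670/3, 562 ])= [ - 393, - 172, - 161, - 304/5,- 109/2, 18 , 769/5 , 166 , 193, 670/3,  562, 857 , 918.24, 939,  991]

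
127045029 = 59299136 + 67745893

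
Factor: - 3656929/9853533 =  - 126101/339777 = - 3^( - 2 )*19^( - 1)*47^1*  1987^( - 1 )*2683^1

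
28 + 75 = 103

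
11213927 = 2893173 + 8320754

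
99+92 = 191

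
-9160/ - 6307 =9160/6307 =1.45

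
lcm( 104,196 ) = 5096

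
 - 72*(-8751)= 630072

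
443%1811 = 443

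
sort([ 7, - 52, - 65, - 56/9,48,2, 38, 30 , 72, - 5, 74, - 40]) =[-65 , - 52, - 40,-56/9,- 5,  2, 7, 30,38, 48, 72, 74]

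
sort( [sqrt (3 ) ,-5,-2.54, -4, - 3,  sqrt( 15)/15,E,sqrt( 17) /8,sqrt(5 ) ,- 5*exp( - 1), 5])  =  [ - 5, - 4, - 3, - 2.54 , - 5 * exp(  -  1),sqrt( 15)/15,  sqrt( 17 ) /8 , sqrt(3 ) , sqrt(5),E, 5] 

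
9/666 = 1/74 = 0.01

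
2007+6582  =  8589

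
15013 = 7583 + 7430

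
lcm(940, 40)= 1880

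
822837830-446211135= 376626695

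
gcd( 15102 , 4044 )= 6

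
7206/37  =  194 + 28/37 = 194.76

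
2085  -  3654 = -1569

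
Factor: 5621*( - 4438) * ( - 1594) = 39763920812 = 2^2*7^2*11^1*73^1*317^1*797^1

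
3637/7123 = 3637/7123 = 0.51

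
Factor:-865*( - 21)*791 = 14368515 =3^1*5^1*7^2 * 113^1*173^1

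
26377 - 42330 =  - 15953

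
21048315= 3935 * 5349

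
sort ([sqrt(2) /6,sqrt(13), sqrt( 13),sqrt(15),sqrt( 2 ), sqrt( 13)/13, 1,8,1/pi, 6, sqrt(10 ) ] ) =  [sqrt( 2 )/6,  sqrt( 13 )/13,1/pi, 1,  sqrt(2),sqrt(10 ),sqrt(13),sqrt ( 13 ) , sqrt (15 ),  6,8 ]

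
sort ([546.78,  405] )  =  [ 405, 546.78] 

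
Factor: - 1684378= - 2^1*29^1*113^1 * 257^1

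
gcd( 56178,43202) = 2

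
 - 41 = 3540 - 3581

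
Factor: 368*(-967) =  - 355856 = - 2^4 * 23^1*967^1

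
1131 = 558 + 573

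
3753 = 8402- 4649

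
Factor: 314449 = 17^1*53^1*349^1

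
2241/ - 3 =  - 747/1 = -747.00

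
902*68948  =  62191096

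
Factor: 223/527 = 17^(-1 ) * 31^( - 1) * 223^1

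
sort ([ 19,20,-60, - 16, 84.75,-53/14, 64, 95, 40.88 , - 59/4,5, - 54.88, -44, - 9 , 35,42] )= [ - 60,-54.88,-44, - 16, - 59/4, - 9,  -  53/14,5,19,20,35,  40.88,42,64 , 84.75 , 95 ] 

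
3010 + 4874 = 7884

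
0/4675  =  0=0.00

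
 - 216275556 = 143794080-360069636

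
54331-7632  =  46699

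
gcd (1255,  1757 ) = 251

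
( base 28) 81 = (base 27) 89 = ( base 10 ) 225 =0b11100001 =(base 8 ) 341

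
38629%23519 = 15110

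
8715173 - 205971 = 8509202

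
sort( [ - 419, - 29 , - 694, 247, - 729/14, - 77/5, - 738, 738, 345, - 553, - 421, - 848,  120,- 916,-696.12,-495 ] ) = [ - 916, - 848, - 738, - 696.12,-694 , - 553, - 495, - 421, - 419, - 729/14,-29, - 77/5, 120,247,345, 738 ] 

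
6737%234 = 185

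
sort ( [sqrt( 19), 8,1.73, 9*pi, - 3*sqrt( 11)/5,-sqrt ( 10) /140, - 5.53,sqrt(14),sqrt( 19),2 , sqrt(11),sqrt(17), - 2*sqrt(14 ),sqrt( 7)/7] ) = [-2 * sqrt( 14 ), - 5.53,  -  3*sqrt( 11 ) /5, - sqrt(10)/140, sqrt(  7) /7, 1.73,2,sqrt(11), sqrt ( 14) , sqrt( 17), sqrt( 19) , sqrt(19), 8,9*pi]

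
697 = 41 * 17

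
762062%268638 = 224786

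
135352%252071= 135352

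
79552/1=79552  =  79552.00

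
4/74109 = 4/74109 = 0.00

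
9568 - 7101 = 2467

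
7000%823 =416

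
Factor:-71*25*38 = -67450 = -  2^1 *5^2*19^1*71^1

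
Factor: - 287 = - 7^1 * 41^1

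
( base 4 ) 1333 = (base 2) 1111111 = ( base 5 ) 1002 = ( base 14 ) 91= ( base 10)127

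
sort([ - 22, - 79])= [- 79, - 22] 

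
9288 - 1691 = 7597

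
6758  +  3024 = 9782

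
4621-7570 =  - 2949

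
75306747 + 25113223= 100419970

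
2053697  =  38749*53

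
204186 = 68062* 3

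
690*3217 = 2219730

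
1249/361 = 3+166/361 =3.46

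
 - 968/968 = - 1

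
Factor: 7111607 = 7111607^1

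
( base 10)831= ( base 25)186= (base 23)1d3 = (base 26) 15P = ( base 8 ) 1477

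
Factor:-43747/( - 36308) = 2^(- 2) * 11^1*29^( - 1)*41^1*97^1 * 313^( - 1 ) 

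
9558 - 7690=1868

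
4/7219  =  4/7219= 0.00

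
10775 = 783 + 9992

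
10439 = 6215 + 4224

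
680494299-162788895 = 517705404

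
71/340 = 71/340 = 0.21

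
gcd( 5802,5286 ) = 6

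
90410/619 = 90410/619  =  146.06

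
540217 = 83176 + 457041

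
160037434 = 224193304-64155870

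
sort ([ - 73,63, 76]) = [-73,63,76]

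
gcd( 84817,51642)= 1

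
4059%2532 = 1527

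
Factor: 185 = 5^1*37^1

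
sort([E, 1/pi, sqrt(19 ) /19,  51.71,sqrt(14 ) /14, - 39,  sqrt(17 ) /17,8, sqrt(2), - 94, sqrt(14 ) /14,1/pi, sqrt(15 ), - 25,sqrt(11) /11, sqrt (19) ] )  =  [ - 94, - 39, - 25, sqrt(19) /19, sqrt(17 ) /17,sqrt(14 )/14,sqrt(14)/14, sqrt(11) /11, 1/pi, 1/pi, sqrt( 2) , E, sqrt (15),  sqrt( 19), 8, 51.71]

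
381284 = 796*479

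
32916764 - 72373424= - 39456660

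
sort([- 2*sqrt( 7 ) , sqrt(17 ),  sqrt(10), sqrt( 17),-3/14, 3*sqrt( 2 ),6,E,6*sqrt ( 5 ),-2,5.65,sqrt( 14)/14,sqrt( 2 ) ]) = [ - 2 * sqrt ( 7), - 2, - 3/14, sqrt( 14 ) /14, sqrt ( 2 ), E, sqrt(10), sqrt( 17),sqrt( 17),  3*sqrt(  2 ),  5.65,6, 6*sqrt(5)] 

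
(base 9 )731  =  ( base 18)1F1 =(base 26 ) MN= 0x253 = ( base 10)595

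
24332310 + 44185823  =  68518133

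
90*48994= 4409460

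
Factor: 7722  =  2^1*3^3*11^1*13^1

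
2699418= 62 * 43539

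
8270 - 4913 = 3357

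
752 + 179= 931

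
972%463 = 46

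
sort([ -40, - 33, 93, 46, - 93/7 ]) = [-40, - 33,-93/7, 46,93 ]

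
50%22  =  6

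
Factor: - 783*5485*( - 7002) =2^1*3^5*5^1 * 29^1*389^1*1097^1= 30071874510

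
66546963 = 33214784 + 33332179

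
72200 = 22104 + 50096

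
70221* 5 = 351105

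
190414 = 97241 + 93173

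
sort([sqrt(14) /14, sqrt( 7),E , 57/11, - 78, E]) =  [ - 78, sqrt (14)/14, sqrt( 7), E,E,57/11]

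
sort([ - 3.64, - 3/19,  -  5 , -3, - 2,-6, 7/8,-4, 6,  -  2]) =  [-6, - 5, - 4, - 3.64, - 3, - 2, - 2,- 3/19, 7/8,6]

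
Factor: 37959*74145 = 2814470055= 3^2*5^1*4943^1*12653^1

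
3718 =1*3718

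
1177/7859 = 1177/7859= 0.15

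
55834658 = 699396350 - 643561692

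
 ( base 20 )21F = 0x343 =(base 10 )835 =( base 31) QT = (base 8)1503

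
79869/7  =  11409 + 6/7 = 11409.86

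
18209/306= 59+ 155/306 = 59.51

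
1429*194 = 277226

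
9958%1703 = 1443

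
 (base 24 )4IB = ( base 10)2747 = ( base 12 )170B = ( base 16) ABB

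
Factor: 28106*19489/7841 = 2^1*13^1*23^1*47^1*7841^( - 1) * 19489^1 = 547757834/7841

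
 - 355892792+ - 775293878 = -1131186670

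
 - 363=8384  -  8747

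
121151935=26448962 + 94702973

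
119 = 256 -137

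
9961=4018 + 5943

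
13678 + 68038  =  81716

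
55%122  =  55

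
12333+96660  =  108993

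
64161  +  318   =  64479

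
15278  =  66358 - 51080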